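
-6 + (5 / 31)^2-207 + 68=-144.97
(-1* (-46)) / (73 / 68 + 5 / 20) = 1564 / 45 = 34.76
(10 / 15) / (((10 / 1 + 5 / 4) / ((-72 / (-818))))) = 32 / 6135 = 0.01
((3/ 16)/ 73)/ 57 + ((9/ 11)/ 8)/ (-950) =-191/ 3051400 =-0.00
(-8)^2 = 64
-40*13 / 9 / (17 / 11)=-5720 / 153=-37.39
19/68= 0.28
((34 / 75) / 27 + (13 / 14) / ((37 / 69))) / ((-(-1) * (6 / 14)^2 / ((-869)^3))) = -6246923758.26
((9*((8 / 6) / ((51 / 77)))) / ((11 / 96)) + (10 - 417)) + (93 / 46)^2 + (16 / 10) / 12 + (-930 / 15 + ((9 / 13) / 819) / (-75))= -326248660929 / 1063871900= -306.66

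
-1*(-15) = 15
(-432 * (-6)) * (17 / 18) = 2448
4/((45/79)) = 316/45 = 7.02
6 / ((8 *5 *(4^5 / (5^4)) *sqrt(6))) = 125 *sqrt(6) / 8192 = 0.04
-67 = -67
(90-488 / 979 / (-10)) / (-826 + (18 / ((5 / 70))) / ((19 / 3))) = -4187543 / 36560755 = -0.11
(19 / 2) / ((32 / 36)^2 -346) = -1539 / 55924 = -0.03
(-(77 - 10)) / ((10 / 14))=-469 / 5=-93.80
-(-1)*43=43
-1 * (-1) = 1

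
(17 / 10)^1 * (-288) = -2448 / 5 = -489.60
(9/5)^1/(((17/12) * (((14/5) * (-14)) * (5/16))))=-432/4165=-0.10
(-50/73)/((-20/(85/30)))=85/876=0.10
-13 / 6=-2.17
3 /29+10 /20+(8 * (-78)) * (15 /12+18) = -12011.40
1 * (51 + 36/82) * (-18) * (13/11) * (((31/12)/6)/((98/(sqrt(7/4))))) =-849927 * sqrt(7)/353584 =-6.36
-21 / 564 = -7 / 188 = -0.04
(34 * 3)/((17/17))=102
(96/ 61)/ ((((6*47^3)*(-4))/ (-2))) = 0.00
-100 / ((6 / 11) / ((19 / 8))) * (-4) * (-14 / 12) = -36575 / 18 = -2031.94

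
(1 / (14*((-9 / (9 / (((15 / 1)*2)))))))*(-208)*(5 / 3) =52 / 63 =0.83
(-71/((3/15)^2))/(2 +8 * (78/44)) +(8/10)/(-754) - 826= -313952761/335530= -935.69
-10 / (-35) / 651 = 2 / 4557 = 0.00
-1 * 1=-1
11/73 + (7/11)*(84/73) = 709/803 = 0.88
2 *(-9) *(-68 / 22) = 612 / 11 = 55.64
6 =6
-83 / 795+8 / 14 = 2599 / 5565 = 0.47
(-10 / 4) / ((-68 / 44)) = 55 / 34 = 1.62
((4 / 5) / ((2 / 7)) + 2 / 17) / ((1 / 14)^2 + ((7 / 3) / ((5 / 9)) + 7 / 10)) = 48608 / 81719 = 0.59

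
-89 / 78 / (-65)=89 / 5070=0.02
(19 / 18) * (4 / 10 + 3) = 323 / 90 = 3.59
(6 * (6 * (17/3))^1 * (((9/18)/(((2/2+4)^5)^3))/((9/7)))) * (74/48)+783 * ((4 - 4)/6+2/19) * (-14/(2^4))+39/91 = -2618797302099694/36529541015625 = -71.69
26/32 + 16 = 269/16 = 16.81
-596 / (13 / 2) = -1192 / 13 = -91.69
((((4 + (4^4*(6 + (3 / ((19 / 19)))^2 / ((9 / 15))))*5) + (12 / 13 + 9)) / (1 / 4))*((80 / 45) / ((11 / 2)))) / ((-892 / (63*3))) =-234945312 / 31889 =-7367.60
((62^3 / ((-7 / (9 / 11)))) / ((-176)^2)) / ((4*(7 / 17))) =-4558023 / 8348032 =-0.55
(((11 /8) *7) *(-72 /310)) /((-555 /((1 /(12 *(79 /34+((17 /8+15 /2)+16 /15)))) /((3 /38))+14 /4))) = 6275401 /435057100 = 0.01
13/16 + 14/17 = 445/272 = 1.64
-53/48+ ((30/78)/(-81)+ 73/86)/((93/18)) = -7042909/7486128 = -0.94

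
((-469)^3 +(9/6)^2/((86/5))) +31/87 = -3087423612373/29928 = -103161708.51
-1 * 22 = -22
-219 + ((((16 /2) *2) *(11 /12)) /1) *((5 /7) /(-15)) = -13841 /63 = -219.70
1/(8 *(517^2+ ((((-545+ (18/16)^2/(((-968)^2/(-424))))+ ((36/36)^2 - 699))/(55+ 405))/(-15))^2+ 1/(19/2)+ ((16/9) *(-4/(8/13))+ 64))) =6353941304567070720000/13589381770509095229015651419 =0.00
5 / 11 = 0.45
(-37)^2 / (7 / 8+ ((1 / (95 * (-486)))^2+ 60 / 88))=64201603930200 / 73009659847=879.36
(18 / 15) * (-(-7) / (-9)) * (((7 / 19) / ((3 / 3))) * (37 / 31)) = -0.41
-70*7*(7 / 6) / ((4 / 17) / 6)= -29155 / 2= -14577.50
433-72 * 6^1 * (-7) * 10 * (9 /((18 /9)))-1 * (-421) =136934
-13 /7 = -1.86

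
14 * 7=98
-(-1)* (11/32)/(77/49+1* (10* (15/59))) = 4543/54368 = 0.08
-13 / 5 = -2.60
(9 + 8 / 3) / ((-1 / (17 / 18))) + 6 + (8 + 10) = 12.98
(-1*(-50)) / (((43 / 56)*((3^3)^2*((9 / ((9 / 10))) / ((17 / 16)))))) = 595 / 62694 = 0.01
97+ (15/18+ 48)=875/6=145.83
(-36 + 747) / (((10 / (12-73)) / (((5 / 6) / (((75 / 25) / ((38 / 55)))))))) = -91561 / 110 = -832.37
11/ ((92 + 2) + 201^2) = 11/ 40495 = 0.00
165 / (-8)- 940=-7685 / 8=-960.62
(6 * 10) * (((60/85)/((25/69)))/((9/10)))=2208/17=129.88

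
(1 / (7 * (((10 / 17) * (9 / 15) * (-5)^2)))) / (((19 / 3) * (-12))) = -17 / 79800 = -0.00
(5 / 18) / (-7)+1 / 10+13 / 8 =4247 / 2520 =1.69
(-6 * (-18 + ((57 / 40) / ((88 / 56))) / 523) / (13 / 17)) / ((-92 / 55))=-16248447 / 192464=-84.42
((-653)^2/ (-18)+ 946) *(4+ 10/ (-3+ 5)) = -409381/ 2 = -204690.50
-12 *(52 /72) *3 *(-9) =234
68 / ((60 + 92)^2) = 0.00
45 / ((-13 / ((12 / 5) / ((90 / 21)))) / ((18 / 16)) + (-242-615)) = -2835 / 55291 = -0.05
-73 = -73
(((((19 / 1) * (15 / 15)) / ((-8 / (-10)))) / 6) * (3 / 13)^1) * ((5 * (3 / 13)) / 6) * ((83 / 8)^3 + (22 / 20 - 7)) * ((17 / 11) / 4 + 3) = 40254427805 / 60915712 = 660.82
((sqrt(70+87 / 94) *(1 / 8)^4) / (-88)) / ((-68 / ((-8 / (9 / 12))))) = -sqrt(626698) / 215998464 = -0.00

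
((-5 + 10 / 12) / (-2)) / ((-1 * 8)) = -25 / 96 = -0.26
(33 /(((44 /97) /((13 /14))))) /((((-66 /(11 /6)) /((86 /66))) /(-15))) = 271115 /7392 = 36.68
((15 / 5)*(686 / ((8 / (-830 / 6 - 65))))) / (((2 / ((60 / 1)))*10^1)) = -313845 / 2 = -156922.50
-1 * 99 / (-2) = 99 / 2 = 49.50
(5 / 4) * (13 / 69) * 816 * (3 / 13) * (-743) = -32950.43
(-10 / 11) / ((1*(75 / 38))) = -76 / 165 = -0.46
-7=-7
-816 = -816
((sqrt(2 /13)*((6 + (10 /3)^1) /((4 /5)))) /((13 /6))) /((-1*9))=-70*sqrt(26) /1521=-0.23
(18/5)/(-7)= -18/35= -0.51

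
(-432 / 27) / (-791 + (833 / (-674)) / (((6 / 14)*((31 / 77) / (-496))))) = -16176 / 2792195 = -0.01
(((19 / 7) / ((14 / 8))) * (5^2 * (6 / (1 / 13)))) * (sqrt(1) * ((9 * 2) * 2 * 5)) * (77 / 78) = 3762000 / 7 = 537428.57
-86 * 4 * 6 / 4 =-516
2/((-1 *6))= -1/3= -0.33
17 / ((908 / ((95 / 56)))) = 1615 / 50848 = 0.03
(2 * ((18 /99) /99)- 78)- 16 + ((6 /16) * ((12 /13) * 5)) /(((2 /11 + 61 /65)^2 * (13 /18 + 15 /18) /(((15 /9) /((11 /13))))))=-22280902631 /241527132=-92.25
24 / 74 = 12 / 37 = 0.32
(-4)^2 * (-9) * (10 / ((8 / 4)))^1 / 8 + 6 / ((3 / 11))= -68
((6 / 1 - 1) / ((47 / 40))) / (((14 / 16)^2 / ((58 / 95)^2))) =1722368 / 831383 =2.07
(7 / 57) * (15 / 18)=35 / 342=0.10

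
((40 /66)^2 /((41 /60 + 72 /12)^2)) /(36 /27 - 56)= -120000 /797733761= -0.00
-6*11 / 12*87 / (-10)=957 / 20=47.85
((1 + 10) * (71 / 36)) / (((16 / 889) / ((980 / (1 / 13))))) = 2211374165 / 144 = 15356765.03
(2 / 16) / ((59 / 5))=5 / 472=0.01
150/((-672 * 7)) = -25/784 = -0.03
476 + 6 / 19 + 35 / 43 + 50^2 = 2432315 / 817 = 2977.13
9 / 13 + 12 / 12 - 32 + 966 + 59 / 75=913067 / 975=936.48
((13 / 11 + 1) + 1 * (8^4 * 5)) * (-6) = -1351824 / 11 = -122893.09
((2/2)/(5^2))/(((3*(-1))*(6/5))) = -0.01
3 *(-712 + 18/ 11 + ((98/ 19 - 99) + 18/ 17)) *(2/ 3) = -5707162/ 3553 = -1606.29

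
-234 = -234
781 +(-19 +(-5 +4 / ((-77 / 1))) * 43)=41947 / 77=544.77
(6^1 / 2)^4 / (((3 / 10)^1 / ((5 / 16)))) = 675 / 8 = 84.38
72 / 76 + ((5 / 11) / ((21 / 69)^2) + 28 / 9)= 826361 / 92169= 8.97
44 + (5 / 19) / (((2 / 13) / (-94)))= -2219 / 19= -116.79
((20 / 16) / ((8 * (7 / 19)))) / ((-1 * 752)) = -95 / 168448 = -0.00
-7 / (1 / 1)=-7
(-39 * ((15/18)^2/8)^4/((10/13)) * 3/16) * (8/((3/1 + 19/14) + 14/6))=-92421875/143199830016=-0.00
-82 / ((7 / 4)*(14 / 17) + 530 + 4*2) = -2788 / 18341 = -0.15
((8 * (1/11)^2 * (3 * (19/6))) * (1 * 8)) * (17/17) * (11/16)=38/11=3.45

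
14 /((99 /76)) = 1064 /99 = 10.75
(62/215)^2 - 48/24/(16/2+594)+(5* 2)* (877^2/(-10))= -248870890342/323575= -769128.92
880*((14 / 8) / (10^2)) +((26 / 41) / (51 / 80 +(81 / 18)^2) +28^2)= 273848867 / 342555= 799.43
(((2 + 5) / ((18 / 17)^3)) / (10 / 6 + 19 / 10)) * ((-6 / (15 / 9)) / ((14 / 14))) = -34391 / 5778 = -5.95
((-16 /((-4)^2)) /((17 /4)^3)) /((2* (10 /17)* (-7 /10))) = 32 /2023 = 0.02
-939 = -939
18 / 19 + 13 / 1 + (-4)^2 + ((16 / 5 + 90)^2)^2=895978194009 / 11875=75450795.28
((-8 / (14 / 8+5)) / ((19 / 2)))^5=-1073741824 / 35529314273793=-0.00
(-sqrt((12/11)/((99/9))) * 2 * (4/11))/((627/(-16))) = 256 * sqrt(3)/75867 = 0.01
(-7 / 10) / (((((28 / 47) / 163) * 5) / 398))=-1524539 / 100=-15245.39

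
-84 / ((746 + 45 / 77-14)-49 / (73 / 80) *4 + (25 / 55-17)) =-157388 / 939165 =-0.17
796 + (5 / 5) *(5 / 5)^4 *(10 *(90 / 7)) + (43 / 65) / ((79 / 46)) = 33247566 / 35945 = 924.96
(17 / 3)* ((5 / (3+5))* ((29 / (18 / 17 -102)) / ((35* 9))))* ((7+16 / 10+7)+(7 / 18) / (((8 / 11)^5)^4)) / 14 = -210907459486216908545197159 / 3769114749725919269533777920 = -0.06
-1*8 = -8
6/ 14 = 3/ 7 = 0.43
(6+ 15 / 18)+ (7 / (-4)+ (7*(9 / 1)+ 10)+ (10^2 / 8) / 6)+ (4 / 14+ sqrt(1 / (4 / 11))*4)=2*sqrt(11)+ 3379 / 42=87.09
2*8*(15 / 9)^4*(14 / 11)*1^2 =140000 / 891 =157.13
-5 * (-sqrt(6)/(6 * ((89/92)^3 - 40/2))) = -0.11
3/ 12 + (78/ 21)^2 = 2753/ 196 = 14.05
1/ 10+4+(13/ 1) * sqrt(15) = 54.45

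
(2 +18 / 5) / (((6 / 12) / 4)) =44.80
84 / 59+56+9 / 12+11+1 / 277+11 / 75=339888667 / 4902900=69.32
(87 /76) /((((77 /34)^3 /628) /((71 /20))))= 9529146714 /43370635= 219.71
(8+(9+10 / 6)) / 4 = 14 / 3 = 4.67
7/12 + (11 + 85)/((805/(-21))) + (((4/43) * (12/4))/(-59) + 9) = 24767393/3501060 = 7.07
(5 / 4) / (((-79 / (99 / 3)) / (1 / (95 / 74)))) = -1221 / 3002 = -0.41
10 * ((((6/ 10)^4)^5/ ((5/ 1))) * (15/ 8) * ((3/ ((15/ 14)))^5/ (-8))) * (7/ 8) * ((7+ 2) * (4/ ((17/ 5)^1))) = -11075850845817723/ 405311584472656250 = -0.03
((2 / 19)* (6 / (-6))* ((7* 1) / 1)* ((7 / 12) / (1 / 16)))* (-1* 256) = 100352 / 57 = 1760.56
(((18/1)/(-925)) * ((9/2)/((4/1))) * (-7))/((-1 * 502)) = -567/1857400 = -0.00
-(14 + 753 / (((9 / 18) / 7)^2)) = -147602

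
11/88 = 1/8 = 0.12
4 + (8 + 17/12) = 161/12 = 13.42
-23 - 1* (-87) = 64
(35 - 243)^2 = 43264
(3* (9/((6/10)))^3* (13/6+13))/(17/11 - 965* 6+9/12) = -26.53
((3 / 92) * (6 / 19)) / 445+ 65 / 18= 6320153 / 1750185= 3.61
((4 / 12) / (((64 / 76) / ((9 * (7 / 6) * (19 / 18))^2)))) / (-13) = -3.74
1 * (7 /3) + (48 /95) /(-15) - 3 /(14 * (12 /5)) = 176387 /79800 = 2.21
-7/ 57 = -0.12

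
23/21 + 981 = 20624/21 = 982.10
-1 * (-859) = 859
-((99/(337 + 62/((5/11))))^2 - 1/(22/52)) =1765119/760859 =2.32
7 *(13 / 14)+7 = 27 / 2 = 13.50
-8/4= -2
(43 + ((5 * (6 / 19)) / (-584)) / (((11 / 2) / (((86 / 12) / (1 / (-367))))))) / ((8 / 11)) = 2703109 / 44384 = 60.90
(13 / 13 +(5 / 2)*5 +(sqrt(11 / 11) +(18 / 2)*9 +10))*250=26375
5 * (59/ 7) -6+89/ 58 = 15297/ 406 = 37.68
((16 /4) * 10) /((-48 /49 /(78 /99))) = -3185 /99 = -32.17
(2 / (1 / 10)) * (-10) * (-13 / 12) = 650 / 3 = 216.67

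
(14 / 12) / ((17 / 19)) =133 / 102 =1.30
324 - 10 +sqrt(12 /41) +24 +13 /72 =2 * sqrt(123) /41 +24349 /72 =338.72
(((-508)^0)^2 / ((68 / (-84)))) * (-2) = 42 / 17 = 2.47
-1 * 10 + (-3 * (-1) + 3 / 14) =-95 / 14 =-6.79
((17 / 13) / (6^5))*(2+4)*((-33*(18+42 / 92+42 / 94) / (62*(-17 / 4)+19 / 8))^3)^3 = 50763949424884860061833343447118204837283015841314791571456 / 19852744698969544807116925893086200978424102939394901923757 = 2.56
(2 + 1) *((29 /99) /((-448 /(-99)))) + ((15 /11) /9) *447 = 67.92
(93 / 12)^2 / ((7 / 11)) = 94.38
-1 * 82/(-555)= 82/555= 0.15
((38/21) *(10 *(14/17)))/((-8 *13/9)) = -285/221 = -1.29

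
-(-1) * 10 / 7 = 10 / 7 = 1.43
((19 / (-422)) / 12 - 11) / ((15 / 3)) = -55723 / 25320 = -2.20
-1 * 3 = -3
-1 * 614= -614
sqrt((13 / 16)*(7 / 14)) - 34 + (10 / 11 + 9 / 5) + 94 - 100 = -2051 / 55 + sqrt(26) / 8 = -36.65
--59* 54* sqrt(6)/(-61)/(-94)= 1593* sqrt(6)/2867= 1.36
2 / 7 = 0.29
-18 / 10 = -9 / 5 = -1.80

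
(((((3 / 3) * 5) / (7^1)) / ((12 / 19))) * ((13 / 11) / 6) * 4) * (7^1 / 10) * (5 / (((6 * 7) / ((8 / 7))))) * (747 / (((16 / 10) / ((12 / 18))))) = 512525 / 19404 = 26.41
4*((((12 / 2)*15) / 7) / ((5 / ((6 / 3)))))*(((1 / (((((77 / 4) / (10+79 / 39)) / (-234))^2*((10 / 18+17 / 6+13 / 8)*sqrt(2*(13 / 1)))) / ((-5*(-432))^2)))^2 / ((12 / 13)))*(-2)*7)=-9053268924933768437280276480000 / 1908029761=-4744825846001973570516.17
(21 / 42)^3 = 1 / 8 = 0.12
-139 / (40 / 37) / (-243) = 5143 / 9720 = 0.53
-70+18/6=-67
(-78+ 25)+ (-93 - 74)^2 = 27836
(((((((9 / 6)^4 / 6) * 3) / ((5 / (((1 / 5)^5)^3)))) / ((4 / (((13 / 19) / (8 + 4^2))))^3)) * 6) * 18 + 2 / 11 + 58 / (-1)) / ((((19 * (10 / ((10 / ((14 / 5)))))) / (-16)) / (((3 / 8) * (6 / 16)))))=1570436639999999982382257 / 642221888000000000000000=2.45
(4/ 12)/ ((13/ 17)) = 17/ 39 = 0.44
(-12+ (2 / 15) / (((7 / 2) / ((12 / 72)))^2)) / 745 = -79378 / 4928175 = -0.02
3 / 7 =0.43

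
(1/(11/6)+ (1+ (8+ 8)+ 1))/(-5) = -204/55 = -3.71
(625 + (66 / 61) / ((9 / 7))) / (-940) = -114529 / 172020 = -0.67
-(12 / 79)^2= -144 / 6241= -0.02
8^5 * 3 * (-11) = -1081344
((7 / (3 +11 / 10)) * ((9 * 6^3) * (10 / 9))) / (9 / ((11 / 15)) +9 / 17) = 224400 / 779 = 288.06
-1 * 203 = -203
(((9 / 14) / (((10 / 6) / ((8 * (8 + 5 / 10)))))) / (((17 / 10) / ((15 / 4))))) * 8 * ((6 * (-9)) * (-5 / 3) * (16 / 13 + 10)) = 42573600 / 91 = 467841.76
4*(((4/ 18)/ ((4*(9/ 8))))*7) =112/ 81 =1.38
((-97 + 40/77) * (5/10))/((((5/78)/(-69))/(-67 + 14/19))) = -1324695879/385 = -3440768.52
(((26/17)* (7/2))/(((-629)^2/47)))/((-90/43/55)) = -2023021/121066146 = -0.02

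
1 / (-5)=-1 / 5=-0.20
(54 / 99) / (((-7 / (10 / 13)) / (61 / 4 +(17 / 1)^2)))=-18255 / 1001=-18.24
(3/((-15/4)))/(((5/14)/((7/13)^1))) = -392/325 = -1.21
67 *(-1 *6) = -402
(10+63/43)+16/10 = 2809/215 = 13.07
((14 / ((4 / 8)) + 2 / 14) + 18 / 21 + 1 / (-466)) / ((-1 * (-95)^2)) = -13513 / 4205650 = -0.00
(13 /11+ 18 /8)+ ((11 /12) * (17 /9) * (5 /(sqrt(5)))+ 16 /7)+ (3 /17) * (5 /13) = 187 * sqrt(5) /108+ 393801 /68068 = 9.66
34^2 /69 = 1156 /69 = 16.75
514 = 514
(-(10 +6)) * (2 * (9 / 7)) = -288 / 7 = -41.14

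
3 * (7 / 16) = 21 / 16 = 1.31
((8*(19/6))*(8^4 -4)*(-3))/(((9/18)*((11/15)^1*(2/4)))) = -1696320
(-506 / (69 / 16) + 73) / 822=-133 / 2466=-0.05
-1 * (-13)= 13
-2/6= -1/3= -0.33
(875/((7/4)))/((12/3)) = 125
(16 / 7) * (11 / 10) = 88 / 35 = 2.51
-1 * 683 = -683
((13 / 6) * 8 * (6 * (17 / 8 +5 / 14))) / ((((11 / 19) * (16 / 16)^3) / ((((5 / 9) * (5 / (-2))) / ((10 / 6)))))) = -171665 / 462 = -371.57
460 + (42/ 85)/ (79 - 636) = 21778658/ 47345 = 460.00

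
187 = 187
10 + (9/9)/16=161/16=10.06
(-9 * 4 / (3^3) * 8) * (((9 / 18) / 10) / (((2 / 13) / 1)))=-52 / 15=-3.47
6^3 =216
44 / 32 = 11 / 8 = 1.38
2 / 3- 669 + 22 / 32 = -667.65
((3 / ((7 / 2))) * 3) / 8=0.32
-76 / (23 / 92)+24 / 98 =-14884 / 49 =-303.76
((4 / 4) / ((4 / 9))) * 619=5571 / 4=1392.75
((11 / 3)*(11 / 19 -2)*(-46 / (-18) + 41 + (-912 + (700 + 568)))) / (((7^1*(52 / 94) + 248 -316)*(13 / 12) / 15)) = 15211080 / 33839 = 449.51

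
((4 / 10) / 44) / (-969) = -1 / 106590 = -0.00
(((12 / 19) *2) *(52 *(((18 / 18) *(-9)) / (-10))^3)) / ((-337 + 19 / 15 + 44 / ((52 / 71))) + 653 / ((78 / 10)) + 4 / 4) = -164268 / 655025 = -0.25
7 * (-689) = -4823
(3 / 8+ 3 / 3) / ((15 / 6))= 11 / 20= 0.55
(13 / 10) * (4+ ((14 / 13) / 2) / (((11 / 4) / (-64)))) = -122 / 11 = -11.09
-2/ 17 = -0.12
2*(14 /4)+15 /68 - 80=-4949 /68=-72.78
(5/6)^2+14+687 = 701.69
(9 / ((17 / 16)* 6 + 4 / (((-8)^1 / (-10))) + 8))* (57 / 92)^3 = 1666737 / 15087080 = 0.11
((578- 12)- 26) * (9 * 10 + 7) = 52380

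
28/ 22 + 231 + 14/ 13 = 33369/ 143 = 233.35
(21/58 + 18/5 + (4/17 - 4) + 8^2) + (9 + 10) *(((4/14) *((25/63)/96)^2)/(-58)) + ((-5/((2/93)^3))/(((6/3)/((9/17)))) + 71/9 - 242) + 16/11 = -133242.23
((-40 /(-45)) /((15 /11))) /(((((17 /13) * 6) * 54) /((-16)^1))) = -4576 /185895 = -0.02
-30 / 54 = -5 / 9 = -0.56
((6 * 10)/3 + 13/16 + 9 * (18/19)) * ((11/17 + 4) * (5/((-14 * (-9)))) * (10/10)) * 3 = 1174335/72352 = 16.23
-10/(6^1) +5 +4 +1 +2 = 31/3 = 10.33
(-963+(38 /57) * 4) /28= -2881 /84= -34.30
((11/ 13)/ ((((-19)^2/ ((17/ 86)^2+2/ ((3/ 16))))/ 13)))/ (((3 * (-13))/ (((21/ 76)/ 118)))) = -18290503/ 933822450912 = -0.00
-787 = -787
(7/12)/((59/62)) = 217/354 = 0.61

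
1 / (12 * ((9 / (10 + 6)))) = 4 / 27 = 0.15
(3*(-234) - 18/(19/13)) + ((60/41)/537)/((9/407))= -896289512/1254969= -714.19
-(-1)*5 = 5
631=631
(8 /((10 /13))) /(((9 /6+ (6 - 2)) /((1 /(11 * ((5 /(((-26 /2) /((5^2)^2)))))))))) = -1352 /1890625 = -0.00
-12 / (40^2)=-0.01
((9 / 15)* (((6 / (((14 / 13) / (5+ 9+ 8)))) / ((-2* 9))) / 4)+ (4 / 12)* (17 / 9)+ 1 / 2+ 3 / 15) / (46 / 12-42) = -233 / 28854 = -0.01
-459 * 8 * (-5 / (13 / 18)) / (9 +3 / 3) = 33048 / 13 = 2542.15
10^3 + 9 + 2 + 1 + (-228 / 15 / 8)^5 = 98723901 / 100000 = 987.24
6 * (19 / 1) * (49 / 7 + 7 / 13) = 11172 / 13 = 859.38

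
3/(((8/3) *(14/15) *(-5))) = -0.24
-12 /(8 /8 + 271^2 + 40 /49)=-98 /599783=-0.00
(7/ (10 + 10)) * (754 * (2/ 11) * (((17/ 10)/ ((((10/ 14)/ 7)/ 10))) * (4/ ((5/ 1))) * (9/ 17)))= 4655196/ 1375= 3385.60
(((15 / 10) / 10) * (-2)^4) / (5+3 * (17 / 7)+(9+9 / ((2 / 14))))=42 / 1475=0.03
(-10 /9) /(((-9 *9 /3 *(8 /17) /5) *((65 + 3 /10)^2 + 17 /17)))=10625 /103641687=0.00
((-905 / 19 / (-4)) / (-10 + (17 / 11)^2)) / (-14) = 109505 / 979944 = 0.11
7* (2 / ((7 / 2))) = 4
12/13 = 0.92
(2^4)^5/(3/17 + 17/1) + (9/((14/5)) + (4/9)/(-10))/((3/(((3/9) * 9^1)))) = 2807708021/45990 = 61050.40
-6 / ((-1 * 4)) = 3 / 2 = 1.50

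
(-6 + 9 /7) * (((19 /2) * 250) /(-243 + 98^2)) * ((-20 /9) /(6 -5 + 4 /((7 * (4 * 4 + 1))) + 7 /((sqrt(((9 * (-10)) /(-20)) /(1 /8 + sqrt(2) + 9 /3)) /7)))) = -2561483943787720000 * sqrt(2) * sqrt(8 * sqrt(2) + 25) /488155169677675280923 -1012457071132470000 /488155169677675280923 + 324193989112560000 * sqrt(2) /488155169677675280923 + 7999508376386765000 * sqrt(8 * sqrt(2) + 25) /488155169677675280923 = 0.05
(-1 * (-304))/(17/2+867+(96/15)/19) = 57760/166409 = 0.35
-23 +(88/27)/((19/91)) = -3791/513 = -7.39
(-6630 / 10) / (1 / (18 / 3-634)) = 416364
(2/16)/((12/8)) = 1/12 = 0.08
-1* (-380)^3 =54872000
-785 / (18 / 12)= -1570 / 3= -523.33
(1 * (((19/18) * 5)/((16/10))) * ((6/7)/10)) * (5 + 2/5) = 171/112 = 1.53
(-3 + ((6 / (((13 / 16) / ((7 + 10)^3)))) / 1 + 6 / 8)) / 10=377295 / 104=3627.84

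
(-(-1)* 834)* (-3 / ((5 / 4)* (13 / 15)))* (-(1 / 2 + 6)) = 15012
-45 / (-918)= 5 / 102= 0.05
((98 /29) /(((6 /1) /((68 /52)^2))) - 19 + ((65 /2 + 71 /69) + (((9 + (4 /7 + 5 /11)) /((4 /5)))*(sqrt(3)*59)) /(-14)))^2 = 31777907390570475931 /3691497744743809 - 198853287595*sqrt(3) /121515394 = 5774.00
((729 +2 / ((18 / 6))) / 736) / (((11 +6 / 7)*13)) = 0.01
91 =91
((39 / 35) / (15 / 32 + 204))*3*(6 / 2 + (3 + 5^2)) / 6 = 6448 / 76335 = 0.08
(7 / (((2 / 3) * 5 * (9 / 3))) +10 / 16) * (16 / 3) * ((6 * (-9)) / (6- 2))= -477 / 5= -95.40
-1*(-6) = 6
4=4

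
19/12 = 1.58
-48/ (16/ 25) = -75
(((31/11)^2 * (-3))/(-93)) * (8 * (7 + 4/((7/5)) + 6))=27528/847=32.50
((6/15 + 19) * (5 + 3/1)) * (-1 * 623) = -483448/5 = -96689.60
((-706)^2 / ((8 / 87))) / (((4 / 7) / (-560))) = -5312081670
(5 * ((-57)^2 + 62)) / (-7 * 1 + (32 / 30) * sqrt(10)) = -5214825 / 1693- 794640 * sqrt(10) / 1693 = -4564.50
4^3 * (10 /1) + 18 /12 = 1283 /2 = 641.50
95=95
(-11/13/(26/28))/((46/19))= -1463/3887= -0.38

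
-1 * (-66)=66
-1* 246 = -246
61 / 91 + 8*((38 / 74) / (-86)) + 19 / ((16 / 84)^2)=1214562159 / 2316496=524.31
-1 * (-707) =707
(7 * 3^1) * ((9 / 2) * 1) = 189 / 2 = 94.50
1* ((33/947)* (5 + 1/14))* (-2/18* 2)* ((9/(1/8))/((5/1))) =-18744/33145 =-0.57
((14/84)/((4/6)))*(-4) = -1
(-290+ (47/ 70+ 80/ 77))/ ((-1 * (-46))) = -221983/ 35420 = -6.27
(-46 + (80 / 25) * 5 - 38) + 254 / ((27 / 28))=195.41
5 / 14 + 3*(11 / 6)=41 / 7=5.86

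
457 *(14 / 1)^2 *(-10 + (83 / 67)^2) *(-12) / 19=40845906864 / 85291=478900.55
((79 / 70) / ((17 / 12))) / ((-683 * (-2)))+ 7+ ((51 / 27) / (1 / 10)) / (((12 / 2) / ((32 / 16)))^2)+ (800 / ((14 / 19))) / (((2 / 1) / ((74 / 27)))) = 49274722942 / 32917185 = 1496.93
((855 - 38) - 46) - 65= 706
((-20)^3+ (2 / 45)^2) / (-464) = 4049999 / 234900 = 17.24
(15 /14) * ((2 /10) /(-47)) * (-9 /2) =27 /1316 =0.02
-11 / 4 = -2.75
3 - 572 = -569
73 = 73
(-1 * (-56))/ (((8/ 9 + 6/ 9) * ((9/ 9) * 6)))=6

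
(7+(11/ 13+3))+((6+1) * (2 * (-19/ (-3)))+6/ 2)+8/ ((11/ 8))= 46474/ 429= 108.33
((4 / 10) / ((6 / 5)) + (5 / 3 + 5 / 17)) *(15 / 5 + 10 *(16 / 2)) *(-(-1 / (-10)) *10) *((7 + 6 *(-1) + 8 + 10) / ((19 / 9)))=-1713.71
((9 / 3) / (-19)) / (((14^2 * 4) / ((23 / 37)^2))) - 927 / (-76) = 248734761 / 20392624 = 12.20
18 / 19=0.95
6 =6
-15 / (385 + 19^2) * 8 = -60 / 373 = -0.16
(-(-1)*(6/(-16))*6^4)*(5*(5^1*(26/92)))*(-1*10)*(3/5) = 473850/23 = 20602.17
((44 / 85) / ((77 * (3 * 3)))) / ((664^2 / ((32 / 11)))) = 2 / 405796545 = 0.00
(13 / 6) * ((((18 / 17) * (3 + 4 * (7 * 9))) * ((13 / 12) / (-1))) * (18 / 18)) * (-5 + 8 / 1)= -7605 / 4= -1901.25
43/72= 0.60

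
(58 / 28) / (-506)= -29 / 7084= -0.00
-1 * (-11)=11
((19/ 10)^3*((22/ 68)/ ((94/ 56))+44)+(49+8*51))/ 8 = 60733429/ 639200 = 95.01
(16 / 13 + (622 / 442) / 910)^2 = 61420204561 / 40445232100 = 1.52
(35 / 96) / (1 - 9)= -35 / 768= -0.05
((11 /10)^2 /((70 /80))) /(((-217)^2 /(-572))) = -138424 /8240575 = -0.02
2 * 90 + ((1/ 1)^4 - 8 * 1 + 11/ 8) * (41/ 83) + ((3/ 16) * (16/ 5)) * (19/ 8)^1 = 296553/ 1660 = 178.65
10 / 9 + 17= 163 / 9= 18.11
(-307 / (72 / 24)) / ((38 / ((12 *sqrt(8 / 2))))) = -1228 / 19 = -64.63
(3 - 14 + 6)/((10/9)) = -9/2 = -4.50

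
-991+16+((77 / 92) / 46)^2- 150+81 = -18697850327 / 17909824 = -1044.00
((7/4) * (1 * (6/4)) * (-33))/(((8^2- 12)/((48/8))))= -2079/208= -10.00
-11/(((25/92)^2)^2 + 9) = -788032256/645144289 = -1.22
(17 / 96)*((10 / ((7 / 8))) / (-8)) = -85 / 336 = -0.25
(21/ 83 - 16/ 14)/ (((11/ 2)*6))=-47/ 1743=-0.03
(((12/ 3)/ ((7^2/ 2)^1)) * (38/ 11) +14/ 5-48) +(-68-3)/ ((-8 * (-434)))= -59693159/ 1336720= -44.66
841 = 841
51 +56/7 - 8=51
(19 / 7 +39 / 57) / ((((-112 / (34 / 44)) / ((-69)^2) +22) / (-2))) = -36583524 / 118246975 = -0.31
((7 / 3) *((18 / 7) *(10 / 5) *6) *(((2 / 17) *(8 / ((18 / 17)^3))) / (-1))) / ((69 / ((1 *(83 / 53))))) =-383792 / 296217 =-1.30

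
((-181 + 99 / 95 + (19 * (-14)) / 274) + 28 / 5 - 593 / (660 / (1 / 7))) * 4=-2110021951 / 3006465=-701.83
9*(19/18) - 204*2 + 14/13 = -10333/26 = -397.42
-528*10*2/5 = -2112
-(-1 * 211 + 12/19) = 3997/19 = 210.37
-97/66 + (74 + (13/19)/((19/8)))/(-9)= -695047/71478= -9.72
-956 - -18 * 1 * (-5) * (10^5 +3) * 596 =-5364161876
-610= -610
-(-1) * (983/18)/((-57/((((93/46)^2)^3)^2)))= -15240005941563754521685029/3410967463595098923008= -4467.94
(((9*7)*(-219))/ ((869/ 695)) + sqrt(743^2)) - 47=-10338.42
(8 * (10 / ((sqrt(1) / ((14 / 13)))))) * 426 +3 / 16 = 7633959 / 208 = 36701.73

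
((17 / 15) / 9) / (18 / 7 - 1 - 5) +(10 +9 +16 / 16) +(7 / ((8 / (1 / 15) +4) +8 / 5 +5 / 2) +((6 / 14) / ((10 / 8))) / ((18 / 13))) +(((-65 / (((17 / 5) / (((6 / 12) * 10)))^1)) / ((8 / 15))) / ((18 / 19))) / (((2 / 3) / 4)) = -13110106127 / 11759580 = -1114.84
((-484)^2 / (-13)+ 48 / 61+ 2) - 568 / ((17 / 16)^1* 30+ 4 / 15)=-55160575822 / 3058601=-18034.58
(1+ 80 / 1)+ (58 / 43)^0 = 82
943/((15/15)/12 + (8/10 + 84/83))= 497.53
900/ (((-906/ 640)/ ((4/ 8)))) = -48000/ 151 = -317.88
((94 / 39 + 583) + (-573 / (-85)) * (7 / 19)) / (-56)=-18514247 / 1763580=-10.50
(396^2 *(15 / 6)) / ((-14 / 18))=-3528360 / 7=-504051.43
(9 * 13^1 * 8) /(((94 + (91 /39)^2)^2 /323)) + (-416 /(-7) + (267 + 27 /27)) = 2007369276 /5607175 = 358.00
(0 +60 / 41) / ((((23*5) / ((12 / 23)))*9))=16 / 21689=0.00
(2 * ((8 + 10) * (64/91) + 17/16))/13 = 2.11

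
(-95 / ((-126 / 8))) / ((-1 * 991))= -380 / 62433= -0.01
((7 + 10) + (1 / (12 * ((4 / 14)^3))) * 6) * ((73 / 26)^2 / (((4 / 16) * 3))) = 404.01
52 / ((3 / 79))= 4108 / 3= 1369.33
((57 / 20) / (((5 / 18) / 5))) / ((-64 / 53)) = -27189 / 640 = -42.48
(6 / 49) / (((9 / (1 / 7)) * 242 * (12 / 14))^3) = 1 / 18225195978528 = 0.00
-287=-287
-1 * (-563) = 563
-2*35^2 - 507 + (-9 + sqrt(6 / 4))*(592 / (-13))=-33113 / 13 - 296*sqrt(6) / 13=-2602.93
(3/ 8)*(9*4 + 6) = 15.75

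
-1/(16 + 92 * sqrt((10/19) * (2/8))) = 38/2037 - 23 * sqrt(190)/8148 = -0.02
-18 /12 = -3 /2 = -1.50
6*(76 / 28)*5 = 570 / 7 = 81.43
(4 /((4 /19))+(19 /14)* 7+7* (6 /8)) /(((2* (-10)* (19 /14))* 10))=-189 /1520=-0.12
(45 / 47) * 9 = 405 / 47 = 8.62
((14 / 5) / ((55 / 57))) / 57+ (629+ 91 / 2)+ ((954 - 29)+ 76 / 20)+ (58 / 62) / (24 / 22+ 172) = 26025038341 / 16231600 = 1603.36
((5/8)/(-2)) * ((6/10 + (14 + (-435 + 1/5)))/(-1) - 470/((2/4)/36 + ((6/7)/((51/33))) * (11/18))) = 284.97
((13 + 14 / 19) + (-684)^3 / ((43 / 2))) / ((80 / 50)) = -60802509645 / 6536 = -9302709.55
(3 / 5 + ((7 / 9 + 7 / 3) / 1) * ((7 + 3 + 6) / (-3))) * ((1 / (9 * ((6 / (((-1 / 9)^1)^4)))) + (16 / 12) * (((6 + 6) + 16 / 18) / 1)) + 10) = -20794514291 / 47829690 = -434.76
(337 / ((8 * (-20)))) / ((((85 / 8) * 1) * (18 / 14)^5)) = -5663959 / 100383300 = -0.06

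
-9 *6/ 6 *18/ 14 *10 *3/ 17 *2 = -4860/ 119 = -40.84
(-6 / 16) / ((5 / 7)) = -21 / 40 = -0.52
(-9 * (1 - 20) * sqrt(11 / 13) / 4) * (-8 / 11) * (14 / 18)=-266 * sqrt(143) / 143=-22.24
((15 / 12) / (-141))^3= -125 / 179406144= -0.00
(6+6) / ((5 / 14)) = 168 / 5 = 33.60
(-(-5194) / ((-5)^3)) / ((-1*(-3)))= -13.85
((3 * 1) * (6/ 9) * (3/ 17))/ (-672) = -1/ 1904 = -0.00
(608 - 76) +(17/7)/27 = 100565/189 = 532.09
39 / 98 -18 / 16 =-285 / 392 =-0.73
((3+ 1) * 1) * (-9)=-36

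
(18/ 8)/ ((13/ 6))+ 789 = 20541/ 26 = 790.04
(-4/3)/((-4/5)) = 5/3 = 1.67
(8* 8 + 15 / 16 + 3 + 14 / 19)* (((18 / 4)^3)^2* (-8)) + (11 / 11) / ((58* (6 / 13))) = -4562045.09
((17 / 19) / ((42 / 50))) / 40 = 85 / 3192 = 0.03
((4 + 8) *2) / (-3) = -8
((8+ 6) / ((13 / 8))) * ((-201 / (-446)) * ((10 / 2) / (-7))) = -8040 / 2899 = -2.77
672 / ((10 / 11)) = 3696 / 5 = 739.20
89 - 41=48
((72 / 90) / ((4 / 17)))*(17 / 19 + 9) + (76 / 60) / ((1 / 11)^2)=53269 / 285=186.91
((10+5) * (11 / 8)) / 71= 165 / 568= 0.29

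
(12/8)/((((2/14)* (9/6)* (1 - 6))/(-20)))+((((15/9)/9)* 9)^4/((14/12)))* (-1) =4042/189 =21.39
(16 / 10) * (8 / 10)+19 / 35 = 1.82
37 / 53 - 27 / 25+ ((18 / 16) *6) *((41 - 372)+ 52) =-9983249 / 5300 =-1883.63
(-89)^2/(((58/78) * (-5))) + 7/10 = -2129.78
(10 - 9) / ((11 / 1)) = 1 / 11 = 0.09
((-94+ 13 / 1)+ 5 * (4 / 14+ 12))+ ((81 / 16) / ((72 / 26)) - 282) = -134285 / 448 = -299.74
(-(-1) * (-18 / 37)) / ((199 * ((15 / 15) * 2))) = -9 / 7363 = -0.00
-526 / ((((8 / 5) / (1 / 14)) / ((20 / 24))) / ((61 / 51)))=-401075 / 17136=-23.41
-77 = -77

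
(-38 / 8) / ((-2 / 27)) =513 / 8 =64.12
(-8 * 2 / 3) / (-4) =4 / 3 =1.33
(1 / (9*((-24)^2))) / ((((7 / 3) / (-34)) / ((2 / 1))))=-17 / 3024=-0.01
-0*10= 0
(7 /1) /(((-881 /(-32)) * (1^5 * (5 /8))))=1792 /4405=0.41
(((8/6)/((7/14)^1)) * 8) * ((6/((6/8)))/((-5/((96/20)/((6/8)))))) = -16384/75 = -218.45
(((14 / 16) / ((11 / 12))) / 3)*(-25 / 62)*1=-175 / 1364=-0.13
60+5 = 65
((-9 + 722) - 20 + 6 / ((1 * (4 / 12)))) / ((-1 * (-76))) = 711 / 76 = 9.36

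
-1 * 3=-3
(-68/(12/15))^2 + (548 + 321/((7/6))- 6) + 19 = 8061.14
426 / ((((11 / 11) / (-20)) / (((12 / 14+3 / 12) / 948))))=-11005 / 1106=-9.95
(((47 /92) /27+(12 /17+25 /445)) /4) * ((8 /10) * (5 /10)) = 2935163 /37582920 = 0.08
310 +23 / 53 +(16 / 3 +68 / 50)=1260581 / 3975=317.13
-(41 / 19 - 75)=1384 / 19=72.84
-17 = -17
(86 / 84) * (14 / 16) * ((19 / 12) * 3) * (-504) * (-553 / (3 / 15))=47439105 / 8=5929888.12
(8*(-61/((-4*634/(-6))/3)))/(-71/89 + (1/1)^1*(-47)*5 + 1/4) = 390888/26582035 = 0.01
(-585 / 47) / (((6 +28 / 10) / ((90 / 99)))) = -14625 / 11374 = -1.29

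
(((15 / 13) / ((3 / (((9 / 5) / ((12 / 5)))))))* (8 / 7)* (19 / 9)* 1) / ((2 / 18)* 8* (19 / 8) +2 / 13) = 114 / 371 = 0.31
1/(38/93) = 93/38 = 2.45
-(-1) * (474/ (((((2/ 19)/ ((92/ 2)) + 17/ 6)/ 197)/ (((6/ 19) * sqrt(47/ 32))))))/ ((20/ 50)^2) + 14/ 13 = 14/ 13 + 48323115 * sqrt(94)/ 5948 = 78768.73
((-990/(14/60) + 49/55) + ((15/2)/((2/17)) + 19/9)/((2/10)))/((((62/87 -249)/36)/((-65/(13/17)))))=-80205396483/1663277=-48221.31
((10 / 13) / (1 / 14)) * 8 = 1120 / 13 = 86.15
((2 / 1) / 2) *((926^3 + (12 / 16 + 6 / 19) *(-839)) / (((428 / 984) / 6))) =22267549653273 / 2033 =10953049509.73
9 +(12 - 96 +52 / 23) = -72.74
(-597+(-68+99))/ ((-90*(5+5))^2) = -0.00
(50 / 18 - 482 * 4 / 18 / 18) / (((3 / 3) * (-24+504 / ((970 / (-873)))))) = 0.01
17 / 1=17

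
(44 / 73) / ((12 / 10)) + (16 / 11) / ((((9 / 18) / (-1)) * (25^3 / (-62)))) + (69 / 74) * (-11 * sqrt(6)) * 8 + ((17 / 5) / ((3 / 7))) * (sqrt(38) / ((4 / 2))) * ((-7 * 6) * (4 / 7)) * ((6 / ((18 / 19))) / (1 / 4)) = -36176 * sqrt(38) / 15 - 3036 * sqrt(6) / 37 + 19340746 / 37640625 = -15067.40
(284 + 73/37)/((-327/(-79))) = 278633/4033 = 69.09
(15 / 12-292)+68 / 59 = -68345 / 236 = -289.60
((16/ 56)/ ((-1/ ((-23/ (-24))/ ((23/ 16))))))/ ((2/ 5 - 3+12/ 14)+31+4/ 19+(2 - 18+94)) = -190/ 107199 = -0.00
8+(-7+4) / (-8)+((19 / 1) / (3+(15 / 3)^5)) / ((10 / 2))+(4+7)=75761 / 3910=19.38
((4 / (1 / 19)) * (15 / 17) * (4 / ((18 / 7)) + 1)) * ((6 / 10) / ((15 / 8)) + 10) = 150328 / 85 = 1768.56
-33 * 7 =-231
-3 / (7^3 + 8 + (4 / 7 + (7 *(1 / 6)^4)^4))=-59243308056576 / 6942751482266023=-0.01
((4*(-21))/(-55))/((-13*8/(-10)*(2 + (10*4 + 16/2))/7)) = 147/7150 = 0.02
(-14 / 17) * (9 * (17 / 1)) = -126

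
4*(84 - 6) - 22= 290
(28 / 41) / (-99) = -28 / 4059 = -0.01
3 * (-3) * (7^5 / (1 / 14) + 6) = -2117736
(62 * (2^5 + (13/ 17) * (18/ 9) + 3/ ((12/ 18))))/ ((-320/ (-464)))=1162407/ 340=3418.84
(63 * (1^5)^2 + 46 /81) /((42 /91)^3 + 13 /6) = 22624706 /806139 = 28.07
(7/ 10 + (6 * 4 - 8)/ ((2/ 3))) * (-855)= -42237/ 2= -21118.50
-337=-337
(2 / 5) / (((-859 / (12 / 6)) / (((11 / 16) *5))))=-11 / 3436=-0.00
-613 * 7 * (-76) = 326116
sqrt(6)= 2.45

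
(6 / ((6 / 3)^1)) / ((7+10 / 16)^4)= 12288 / 13845841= 0.00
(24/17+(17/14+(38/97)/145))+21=79096539/3347470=23.63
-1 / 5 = -0.20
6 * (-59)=-354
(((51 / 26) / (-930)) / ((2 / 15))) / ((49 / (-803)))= 0.26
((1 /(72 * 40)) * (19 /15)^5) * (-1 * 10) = -2476099 /218700000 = -0.01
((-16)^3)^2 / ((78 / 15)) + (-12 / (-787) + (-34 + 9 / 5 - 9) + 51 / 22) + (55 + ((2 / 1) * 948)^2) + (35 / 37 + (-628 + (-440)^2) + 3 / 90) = 7014192.81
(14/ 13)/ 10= 7/ 65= 0.11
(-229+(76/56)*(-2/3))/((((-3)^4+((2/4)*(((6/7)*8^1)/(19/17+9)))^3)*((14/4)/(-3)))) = 5374037144/2210004189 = 2.43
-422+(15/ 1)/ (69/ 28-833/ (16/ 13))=-31874074/ 75527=-422.02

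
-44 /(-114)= 22 /57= 0.39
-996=-996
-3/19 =-0.16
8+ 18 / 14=9.29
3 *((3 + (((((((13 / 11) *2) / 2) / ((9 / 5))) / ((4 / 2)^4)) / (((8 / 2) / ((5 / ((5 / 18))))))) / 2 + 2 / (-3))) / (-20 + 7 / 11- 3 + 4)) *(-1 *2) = 5123 / 6464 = 0.79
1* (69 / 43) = 69 / 43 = 1.60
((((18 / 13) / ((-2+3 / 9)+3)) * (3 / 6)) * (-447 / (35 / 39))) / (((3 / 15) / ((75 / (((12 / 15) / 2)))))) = -13577625 / 56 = -242457.59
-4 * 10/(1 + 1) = -20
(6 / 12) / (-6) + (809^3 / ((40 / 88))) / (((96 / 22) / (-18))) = -576598415491 / 120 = -4804986795.76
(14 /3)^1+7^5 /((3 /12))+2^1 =201704 /3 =67234.67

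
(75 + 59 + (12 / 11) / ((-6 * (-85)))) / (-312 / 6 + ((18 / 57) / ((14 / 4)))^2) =-554072547 / 214976135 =-2.58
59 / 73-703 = -51260 / 73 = -702.19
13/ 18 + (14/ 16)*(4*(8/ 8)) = 38/ 9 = 4.22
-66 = -66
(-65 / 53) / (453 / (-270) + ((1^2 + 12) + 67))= -5850 / 373597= -0.02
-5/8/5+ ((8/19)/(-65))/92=-28421/227240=-0.13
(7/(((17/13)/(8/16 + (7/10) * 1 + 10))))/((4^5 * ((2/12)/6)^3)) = 464373/170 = 2731.61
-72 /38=-36 /19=-1.89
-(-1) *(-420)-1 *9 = -429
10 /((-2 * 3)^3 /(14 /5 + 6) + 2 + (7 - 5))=-0.49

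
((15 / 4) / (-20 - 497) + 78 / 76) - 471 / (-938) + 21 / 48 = 144378889 / 73711792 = 1.96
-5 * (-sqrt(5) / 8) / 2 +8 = 5 * sqrt(5) / 16 +8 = 8.70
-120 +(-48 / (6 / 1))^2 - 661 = -717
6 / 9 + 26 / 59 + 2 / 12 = 451 / 354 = 1.27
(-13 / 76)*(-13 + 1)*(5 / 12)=65 / 76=0.86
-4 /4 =-1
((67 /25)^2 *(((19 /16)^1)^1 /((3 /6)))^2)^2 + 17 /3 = 7905542719523 /4800000000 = 1646.99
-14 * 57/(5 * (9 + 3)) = -133/10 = -13.30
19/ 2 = 9.50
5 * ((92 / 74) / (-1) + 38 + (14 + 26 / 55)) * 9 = 938268 / 407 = 2305.33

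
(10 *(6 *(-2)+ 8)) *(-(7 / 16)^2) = 245 / 32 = 7.66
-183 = -183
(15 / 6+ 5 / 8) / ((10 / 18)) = 5.62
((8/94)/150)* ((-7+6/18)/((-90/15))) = 4/6345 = 0.00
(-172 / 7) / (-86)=2 / 7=0.29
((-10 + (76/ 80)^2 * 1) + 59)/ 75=19961/ 30000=0.67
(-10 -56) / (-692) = 33 / 346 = 0.10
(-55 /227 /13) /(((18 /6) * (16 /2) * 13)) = -55 /920712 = -0.00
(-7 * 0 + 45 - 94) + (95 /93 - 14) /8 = -50.62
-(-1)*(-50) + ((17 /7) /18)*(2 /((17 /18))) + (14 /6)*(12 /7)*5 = -208 /7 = -29.71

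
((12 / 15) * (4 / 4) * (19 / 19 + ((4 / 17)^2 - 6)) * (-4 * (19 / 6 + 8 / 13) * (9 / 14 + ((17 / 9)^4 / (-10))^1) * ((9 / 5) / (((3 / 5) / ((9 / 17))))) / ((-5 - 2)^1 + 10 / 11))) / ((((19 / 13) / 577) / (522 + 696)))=35928761901483088 / 7598912535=4728145.21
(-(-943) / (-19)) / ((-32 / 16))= 943 / 38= 24.82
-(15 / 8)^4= -50625 / 4096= -12.36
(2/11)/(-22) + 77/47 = 9270/5687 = 1.63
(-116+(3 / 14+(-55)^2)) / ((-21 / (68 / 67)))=-1384786 / 9849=-140.60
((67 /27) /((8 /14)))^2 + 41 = 698185 /11664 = 59.86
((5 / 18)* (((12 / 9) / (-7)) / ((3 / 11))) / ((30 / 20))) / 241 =-0.00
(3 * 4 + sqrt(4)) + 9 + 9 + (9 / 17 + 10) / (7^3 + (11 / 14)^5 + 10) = 103463300608 / 3230219691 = 32.03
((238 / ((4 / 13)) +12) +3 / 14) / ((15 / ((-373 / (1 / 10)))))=-4103000 / 21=-195380.95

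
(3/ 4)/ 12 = 1/ 16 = 0.06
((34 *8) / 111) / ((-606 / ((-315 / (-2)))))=-2380 / 3737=-0.64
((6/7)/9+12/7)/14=19/147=0.13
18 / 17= 1.06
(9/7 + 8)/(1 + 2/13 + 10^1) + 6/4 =947/406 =2.33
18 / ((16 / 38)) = 171 / 4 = 42.75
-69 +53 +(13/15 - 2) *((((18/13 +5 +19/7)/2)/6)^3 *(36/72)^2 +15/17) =-258075691/15071420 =-17.12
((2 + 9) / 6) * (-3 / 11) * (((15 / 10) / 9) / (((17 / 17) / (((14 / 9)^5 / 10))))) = -67228 / 885735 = -0.08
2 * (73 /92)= 73 /46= 1.59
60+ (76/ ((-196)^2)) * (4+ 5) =576411/ 9604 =60.02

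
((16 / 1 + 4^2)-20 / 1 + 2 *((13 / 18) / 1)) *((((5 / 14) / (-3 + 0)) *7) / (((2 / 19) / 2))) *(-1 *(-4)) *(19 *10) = -4368100 / 27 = -161781.48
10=10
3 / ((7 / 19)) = 57 / 7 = 8.14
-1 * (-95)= 95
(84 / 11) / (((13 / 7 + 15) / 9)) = 2646 / 649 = 4.08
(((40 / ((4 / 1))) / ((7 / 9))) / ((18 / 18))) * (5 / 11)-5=65 / 77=0.84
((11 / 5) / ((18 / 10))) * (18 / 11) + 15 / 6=9 / 2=4.50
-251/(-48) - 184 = -8581/48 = -178.77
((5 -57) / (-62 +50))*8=104 / 3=34.67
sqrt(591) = 24.31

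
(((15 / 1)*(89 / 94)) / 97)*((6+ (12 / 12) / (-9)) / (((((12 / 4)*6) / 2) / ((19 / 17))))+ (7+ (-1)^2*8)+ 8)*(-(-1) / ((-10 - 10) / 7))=-10179197 / 8370324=-1.22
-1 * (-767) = 767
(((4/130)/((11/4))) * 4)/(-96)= -1/2145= -0.00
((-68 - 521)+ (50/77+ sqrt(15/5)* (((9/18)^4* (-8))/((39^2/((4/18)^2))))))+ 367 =-221.35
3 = 3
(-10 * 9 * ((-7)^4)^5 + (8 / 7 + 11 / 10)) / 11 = -502691277674955606143 / 770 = -652845815162280007.98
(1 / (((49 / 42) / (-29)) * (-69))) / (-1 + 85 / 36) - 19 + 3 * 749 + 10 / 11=193445470 / 86779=2229.17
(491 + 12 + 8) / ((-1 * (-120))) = 511 / 120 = 4.26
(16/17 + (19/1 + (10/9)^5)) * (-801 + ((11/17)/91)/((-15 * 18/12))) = -1211009541089207/69881834295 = -17329.39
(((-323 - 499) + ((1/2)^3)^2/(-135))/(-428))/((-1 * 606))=-7102081/2240939520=-0.00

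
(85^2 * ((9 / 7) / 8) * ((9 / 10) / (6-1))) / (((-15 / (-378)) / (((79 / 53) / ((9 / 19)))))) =35136909 / 2120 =16574.01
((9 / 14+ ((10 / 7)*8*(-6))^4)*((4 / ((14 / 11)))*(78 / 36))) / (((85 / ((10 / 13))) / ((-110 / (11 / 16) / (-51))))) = 20761805403680 / 4857223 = 4274418.82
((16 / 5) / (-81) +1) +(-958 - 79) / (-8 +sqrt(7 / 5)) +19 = 1037 * sqrt(35) / 313 +19329692 / 126765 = 172.09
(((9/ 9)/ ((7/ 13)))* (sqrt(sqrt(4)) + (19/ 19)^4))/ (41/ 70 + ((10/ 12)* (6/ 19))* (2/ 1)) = 2470/ 1479 + 2470* sqrt(2)/ 1479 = 4.03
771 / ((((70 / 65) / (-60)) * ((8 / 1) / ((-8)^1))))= 300690 / 7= 42955.71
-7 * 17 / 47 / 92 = -119 / 4324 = -0.03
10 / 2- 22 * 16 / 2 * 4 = -699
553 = 553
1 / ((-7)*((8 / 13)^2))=-0.38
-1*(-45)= 45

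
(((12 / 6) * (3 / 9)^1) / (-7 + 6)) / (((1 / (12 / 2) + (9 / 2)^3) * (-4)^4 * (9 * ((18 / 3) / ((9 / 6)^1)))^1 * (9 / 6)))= -1 / 1893024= -0.00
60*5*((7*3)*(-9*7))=-396900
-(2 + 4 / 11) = -2.36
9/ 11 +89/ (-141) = 290/ 1551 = 0.19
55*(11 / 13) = 605 / 13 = 46.54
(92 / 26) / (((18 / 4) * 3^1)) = 92 / 351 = 0.26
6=6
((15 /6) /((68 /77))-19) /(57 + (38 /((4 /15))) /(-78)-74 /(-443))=-12664041 /43343710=-0.29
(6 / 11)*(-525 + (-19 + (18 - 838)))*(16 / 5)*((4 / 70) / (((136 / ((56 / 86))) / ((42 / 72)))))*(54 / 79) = -374976 / 1443725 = -0.26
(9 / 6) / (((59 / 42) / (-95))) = -5985 / 59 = -101.44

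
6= 6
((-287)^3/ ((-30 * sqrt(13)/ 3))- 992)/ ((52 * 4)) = -62/ 13+23639903 * sqrt(13)/ 27040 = 3147.41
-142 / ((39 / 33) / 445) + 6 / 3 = -695064 / 13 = -53466.46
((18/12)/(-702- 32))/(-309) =1/151204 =0.00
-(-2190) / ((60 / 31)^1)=2263 / 2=1131.50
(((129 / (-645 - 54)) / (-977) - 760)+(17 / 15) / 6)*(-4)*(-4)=-124534165064 / 10243845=-12156.97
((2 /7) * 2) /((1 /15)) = 60 /7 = 8.57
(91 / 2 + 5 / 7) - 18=395 / 14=28.21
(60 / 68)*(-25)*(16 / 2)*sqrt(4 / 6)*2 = -288.18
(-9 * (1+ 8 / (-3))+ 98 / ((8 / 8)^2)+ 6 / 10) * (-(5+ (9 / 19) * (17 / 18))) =-58788 / 95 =-618.82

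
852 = 852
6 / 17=0.35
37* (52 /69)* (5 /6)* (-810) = -432900 /23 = -18821.74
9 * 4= 36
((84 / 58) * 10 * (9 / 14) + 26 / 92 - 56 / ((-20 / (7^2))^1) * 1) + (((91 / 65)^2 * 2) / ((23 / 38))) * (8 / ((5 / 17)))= 2341419 / 7250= 322.95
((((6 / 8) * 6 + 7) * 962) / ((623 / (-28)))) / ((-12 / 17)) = 188071 / 267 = 704.39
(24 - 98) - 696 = -770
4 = 4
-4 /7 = -0.57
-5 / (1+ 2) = -5 / 3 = -1.67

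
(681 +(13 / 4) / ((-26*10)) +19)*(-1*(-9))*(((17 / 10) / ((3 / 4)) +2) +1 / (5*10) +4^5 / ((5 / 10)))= 51716700471 / 4000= 12929175.12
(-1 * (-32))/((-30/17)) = -272/15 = -18.13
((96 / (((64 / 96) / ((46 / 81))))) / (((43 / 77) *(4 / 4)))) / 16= 3542 / 387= 9.15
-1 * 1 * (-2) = 2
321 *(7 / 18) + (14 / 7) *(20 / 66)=8279 / 66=125.44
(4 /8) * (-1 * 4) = -2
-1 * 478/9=-478/9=-53.11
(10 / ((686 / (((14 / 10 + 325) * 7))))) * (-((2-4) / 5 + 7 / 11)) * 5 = -21216 / 539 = -39.36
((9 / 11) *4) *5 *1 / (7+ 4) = 180 / 121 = 1.49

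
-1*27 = -27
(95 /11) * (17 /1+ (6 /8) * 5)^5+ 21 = 374209097629 /11264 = 33221688.35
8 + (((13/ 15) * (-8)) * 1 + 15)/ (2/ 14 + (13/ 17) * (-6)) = 49081/ 7935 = 6.19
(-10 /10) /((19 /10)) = -0.53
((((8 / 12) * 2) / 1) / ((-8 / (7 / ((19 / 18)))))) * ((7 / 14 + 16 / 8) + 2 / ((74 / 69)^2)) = -4.69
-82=-82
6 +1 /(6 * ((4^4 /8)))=1153 /192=6.01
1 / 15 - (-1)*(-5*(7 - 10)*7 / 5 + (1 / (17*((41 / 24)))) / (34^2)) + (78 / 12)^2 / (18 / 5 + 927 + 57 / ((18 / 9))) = 407847812117 / 19319439030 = 21.11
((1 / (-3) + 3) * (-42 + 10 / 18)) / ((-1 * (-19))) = -2984 / 513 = -5.82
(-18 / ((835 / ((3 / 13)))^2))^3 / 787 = -0.00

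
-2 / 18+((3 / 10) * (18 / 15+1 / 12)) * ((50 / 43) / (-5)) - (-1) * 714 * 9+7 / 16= 198956293 / 30960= 6426.24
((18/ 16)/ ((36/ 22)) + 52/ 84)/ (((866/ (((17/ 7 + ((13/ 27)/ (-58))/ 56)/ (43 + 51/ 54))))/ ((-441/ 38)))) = -93490757/ 96624206336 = -0.00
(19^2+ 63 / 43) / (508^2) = 7793 / 5548376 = 0.00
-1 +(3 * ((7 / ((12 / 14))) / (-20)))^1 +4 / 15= -47 / 24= -1.96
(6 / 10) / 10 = 3 / 50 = 0.06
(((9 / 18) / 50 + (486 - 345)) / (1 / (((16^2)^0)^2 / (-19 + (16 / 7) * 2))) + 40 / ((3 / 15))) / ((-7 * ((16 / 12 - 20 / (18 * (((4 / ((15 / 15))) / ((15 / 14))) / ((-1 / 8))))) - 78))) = 15370344 / 43341625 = 0.35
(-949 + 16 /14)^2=898433.16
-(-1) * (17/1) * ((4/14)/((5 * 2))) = 17/35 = 0.49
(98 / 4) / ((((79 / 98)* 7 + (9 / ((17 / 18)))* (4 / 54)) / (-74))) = -431494 / 1511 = -285.57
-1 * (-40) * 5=200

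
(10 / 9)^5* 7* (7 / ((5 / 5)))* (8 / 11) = 39200000 / 649539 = 60.35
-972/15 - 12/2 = -354/5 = -70.80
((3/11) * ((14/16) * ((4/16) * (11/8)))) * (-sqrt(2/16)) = -21 * sqrt(2)/1024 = -0.03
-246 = -246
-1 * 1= -1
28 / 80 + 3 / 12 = 3 / 5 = 0.60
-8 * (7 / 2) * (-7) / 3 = 196 / 3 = 65.33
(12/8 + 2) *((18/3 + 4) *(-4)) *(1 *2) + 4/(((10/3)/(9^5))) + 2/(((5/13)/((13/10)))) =1764639/25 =70585.56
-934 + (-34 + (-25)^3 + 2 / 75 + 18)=-1243123 / 75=-16574.97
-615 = -615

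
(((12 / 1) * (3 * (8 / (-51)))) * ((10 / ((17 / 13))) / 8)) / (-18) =260 / 867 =0.30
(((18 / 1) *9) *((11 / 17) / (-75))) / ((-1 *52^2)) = 297 / 574600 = 0.00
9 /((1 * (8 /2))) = 9 /4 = 2.25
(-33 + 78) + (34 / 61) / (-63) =172901 / 3843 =44.99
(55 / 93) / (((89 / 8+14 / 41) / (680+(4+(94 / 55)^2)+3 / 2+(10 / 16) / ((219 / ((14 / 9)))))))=1346302809818 / 37917142065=35.51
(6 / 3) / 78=1 / 39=0.03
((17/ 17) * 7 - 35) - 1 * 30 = -58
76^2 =5776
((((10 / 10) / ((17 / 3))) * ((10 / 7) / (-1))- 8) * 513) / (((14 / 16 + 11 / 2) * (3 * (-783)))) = 149264 / 528003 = 0.28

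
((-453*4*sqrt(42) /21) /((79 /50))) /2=-176.96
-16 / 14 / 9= -8 / 63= -0.13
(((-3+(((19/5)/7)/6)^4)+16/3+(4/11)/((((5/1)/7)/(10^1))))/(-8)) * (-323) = 51301309480513/171143280000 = 299.76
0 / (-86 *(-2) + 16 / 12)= 0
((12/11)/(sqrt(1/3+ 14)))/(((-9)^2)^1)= 4*sqrt(129)/12771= 0.00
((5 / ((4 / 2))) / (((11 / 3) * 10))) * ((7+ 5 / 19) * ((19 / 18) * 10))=115 / 22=5.23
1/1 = 1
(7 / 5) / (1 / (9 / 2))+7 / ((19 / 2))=1337 / 190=7.04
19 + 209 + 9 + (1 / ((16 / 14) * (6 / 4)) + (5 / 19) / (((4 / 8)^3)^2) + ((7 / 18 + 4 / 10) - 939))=-683.79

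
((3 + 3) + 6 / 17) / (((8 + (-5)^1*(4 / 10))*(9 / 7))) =14 / 17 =0.82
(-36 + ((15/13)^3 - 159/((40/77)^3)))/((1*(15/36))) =-2804.79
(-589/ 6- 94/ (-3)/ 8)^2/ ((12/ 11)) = 1563419/ 192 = 8142.81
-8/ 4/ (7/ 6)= -12/ 7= -1.71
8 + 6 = 14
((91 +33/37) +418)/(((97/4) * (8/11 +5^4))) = 830104/24703087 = 0.03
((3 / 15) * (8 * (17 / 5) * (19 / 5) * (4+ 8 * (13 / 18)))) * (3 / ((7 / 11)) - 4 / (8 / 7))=1932832 / 7875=245.44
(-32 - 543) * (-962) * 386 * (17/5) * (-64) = -46461059840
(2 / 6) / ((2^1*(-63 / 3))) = -1 / 126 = -0.01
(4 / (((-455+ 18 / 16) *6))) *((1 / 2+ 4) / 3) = -0.00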